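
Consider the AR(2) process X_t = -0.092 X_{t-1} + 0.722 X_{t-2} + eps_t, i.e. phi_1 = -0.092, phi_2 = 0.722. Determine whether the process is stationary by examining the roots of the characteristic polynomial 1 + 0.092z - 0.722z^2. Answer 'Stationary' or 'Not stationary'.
\text{Stationary}

The AR(p) characteristic polynomial is P(z) = 1 + 0.092z - 0.722z^2.
Stationarity requires all roots to lie outside the unit circle, i.e. |z| > 1 for every root.
Set 1 + (0.092) z + (-0.722) z^2 = 0, i.e. a z^2 + b z + c = 0 with a = -0.722, b = 0.092, c = 1.
Discriminant D = b^2 - 4ac = (0.092)^2 - 4*(-0.722)*1 = 0.008464 - (-2.888) = 2.896464.
D >= 0, so the roots are real: z = (-b +/- sqrt(D)) / (2a) = (-0.092 +/- 1.7019) / (-1.444).
  z_1 = (-0.092 + 1.7019) / (-1.444) = -1.1149,   |z_1| = 1.1149.
  z_2 = (-0.092 - 1.7019) / (-1.444) = 1.2423,   |z_2| = 1.2423.
Moduli of all roots: 1.1149, 1.2423.
All moduli strictly greater than 1? Yes.
Verdict: Stationary.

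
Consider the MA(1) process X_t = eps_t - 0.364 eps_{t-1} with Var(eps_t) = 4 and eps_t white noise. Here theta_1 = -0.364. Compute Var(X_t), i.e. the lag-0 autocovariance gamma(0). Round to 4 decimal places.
\gamma(0) = 4.5300

For an MA(q) process X_t = eps_t + sum_i theta_i eps_{t-i} with
Var(eps_t) = sigma^2, the variance is
  gamma(0) = sigma^2 * (1 + sum_i theta_i^2).
  sum_i theta_i^2 = (-0.364)^2 = 0.132496.
  gamma(0) = 4 * (1 + 0.132496) = 4 * 1.132496 = 4.529984, which rounds to 4.5300.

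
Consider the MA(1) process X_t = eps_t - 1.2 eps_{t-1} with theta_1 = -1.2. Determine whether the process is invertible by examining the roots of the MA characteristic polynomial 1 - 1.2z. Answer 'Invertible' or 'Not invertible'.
\text{Not invertible}

The MA(q) characteristic polynomial is P(z) = 1 - 1.2z.
Invertibility requires all roots to lie outside the unit circle, i.e. |z| > 1 for every root.
This is linear in z: 1 + (-1.2) z = 0  =>  z = -1/(-1.2) = 0.833333,  |z| = 0.833333.
Moduli of all roots: 0.8333.
All moduli strictly greater than 1? No.
Verdict: Not invertible.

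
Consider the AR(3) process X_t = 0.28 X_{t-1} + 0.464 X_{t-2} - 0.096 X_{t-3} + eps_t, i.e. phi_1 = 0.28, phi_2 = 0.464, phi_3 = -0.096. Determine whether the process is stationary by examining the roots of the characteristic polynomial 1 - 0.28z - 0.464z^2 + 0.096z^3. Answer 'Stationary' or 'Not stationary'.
\text{Stationary}

The AR(p) characteristic polynomial is P(z) = 1 - 0.28z - 0.464z^2 + 0.096z^3.
Stationarity requires all roots to lie outside the unit circle, i.e. |z| > 1 for every root.
Degree 3: look for a simple real root z0 first, then factor out (1 - z/z0) and solve the remaining quadratic.
Testing z0 = 5: P(5) = 1 + (-0.28)(5) + (-0.464)(5)^2 + (0.096)(5)^3
  = 1 + (-1.4) + (-11.6) + (12) = 0.  So z_0 = 5 is a root, |z_0| = 5.
Divide out the factor (1 - 0.2 z) = (1 - z/z0) (since 1/z0 = 0.2):
  P(z) = (1 - 0.2 z)(1 + (-0.08) z + (-0.48) z^2)
  [check: z-coef -0.08 - (0.2) = -0.28; z^2-coef -0.48 - (0.2)(-0.08) = -0.464; z^3-coef -(0.2)(-0.48) = 0.096.]
Remaining roots from the quadratic factor 1 + (-0.08) z + (-0.48) z^2:
  Set 1 + (-0.08) z + (-0.48) z^2 = 0, i.e. a z^2 + b z + c = 0 with a = -0.48, b = -0.08, c = 1.
  Discriminant D = b^2 - 4ac = (-0.08)^2 - 4*(-0.48)*1 = 0.0064 - (-1.92) = 1.9264.
  D >= 0, so the roots are real: z = (-b +/- sqrt(D)) / (2a) = (0.08 +/- 1.387948) / (-0.96).
    z_1 = (0.08 + 1.387948) / (-0.96) = -1.5291,   |z_1| = 1.5291.
    z_2 = (0.08 - 1.387948) / (-0.96) = 1.3624,   |z_2| = 1.3624.
Moduli of all roots: 5.0000, 1.5291, 1.3624.
All moduli strictly greater than 1? Yes.
Verdict: Stationary.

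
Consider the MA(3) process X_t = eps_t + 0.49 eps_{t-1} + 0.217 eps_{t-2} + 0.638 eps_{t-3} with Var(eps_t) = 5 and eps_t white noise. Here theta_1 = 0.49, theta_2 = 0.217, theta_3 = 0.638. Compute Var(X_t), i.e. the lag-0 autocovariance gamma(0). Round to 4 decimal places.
\gamma(0) = 8.4712

For an MA(q) process X_t = eps_t + sum_i theta_i eps_{t-i} with
Var(eps_t) = sigma^2, the variance is
  gamma(0) = sigma^2 * (1 + sum_i theta_i^2).
  sum_i theta_i^2 = (0.49)^2 + (0.217)^2 + (0.638)^2 = 0.2401 + 0.047089 + 0.407044 = 0.694233.
  gamma(0) = 5 * (1 + 0.694233) = 5 * 1.694233 = 8.471165, which rounds to 8.4712.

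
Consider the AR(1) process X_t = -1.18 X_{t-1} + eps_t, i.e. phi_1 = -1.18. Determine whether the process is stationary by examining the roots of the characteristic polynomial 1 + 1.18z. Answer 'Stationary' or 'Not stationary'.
\text{Not stationary}

The AR(p) characteristic polynomial is P(z) = 1 + 1.18z.
Stationarity requires all roots to lie outside the unit circle, i.e. |z| > 1 for every root.
This is linear in z: 1 + (1.18) z = 0  =>  z = -1/(1.18) = -0.847458,  |z| = 0.847458.
Moduli of all roots: 0.8475.
All moduli strictly greater than 1? No.
Verdict: Not stationary.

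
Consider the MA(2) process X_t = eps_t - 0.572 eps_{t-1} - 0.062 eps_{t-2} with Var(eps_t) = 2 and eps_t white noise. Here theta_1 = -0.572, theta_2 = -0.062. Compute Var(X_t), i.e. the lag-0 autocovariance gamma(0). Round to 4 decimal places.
\gamma(0) = 2.6621

For an MA(q) process X_t = eps_t + sum_i theta_i eps_{t-i} with
Var(eps_t) = sigma^2, the variance is
  gamma(0) = sigma^2 * (1 + sum_i theta_i^2).
  sum_i theta_i^2 = (-0.572)^2 + (-0.062)^2 = 0.327184 + 0.003844 = 0.331028.
  gamma(0) = 2 * (1 + 0.331028) = 2 * 1.331028 = 2.662056, which rounds to 2.6621.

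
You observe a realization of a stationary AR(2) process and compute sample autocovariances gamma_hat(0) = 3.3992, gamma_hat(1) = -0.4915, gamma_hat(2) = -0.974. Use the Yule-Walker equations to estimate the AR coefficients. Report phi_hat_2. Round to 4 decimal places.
\hat\phi_{2} = -0.3140

The Yule-Walker equations for an AR(p) process read, in matrix form,
  Gamma_p phi = r_p,   with   (Gamma_p)_{ij} = gamma(|i - j|),
                       (r_p)_i = gamma(i),   i,j = 1..p.
Substitute the sample gammas (Toeplitz matrix and right-hand side of size 2):
  Gamma_p = [[3.3992, -0.4915], [-0.4915, 3.3992]]
  r_p     = [-0.4915, -0.974]
Written out:
  3.3992 phi_1 - 0.4915 phi_2 = -0.4915
  -0.4915 phi_1 + 3.3992 phi_2 = -0.974
Solve by Cramer's rule:
  det = gamma(0)^2 - gamma(1)^2 = (3.3992)^2 - (-0.4915)^2 = 11.55456064 - 0.24157225 = 11.31298839
  phi_hat_1 = [gamma(1) gamma(0) - gamma(1) gamma(2)] / det = [(-0.4915)(3.3992) - (-0.4915)(-0.974)] / 11.31298839 = -2.1494278 / 11.31298839 = -0.19
  phi_hat_2 = [gamma(0) gamma(2) - gamma(1)^2] / det = [(3.3992)(-0.974) - (-0.4915)^2] / 11.31298839 = -3.55239305 / 11.31298839 = -0.314
So phi_hat = [-0.1900, -0.3140].
Therefore phi_hat_2 = -0.3140.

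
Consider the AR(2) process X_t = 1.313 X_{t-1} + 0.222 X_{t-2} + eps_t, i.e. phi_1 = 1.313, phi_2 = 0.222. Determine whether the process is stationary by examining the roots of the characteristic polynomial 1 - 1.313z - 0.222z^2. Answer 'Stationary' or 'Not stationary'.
\text{Not stationary}

The AR(p) characteristic polynomial is P(z) = 1 - 1.313z - 0.222z^2.
Stationarity requires all roots to lie outside the unit circle, i.e. |z| > 1 for every root.
Set 1 + (-1.313) z + (-0.222) z^2 = 0, i.e. a z^2 + b z + c = 0 with a = -0.222, b = -1.313, c = 1.
Discriminant D = b^2 - 4ac = (-1.313)^2 - 4*(-0.222)*1 = 1.723969 - (-0.888) = 2.611969.
D >= 0, so the roots are real: z = (-b +/- sqrt(D)) / (2a) = (1.313 +/- 1.616159) / (-0.444).
  z_1 = (1.313 + 1.616159) / (-0.444) = -6.5972,   |z_1| = 6.5972.
  z_2 = (1.313 - 1.616159) / (-0.444) = 0.6828,   |z_2| = 0.6828.
Moduli of all roots: 6.5972, 0.6828.
All moduli strictly greater than 1? No.
Verdict: Not stationary.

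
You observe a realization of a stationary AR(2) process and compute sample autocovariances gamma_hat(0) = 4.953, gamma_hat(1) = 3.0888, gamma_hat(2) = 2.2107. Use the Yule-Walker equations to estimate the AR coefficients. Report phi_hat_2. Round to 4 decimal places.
\hat\phi_{2} = 0.0940

The Yule-Walker equations for an AR(p) process read, in matrix form,
  Gamma_p phi = r_p,   with   (Gamma_p)_{ij} = gamma(|i - j|),
                       (r_p)_i = gamma(i),   i,j = 1..p.
Substitute the sample gammas (Toeplitz matrix and right-hand side of size 2):
  Gamma_p = [[4.953, 3.0888], [3.0888, 4.953]]
  r_p     = [3.0888, 2.2107]
Written out:
  4.953 phi_1 + 3.0888 phi_2 = 3.0888
  3.0888 phi_1 + 4.953 phi_2 = 2.2107
Solve by Cramer's rule:
  det = gamma(0)^2 - gamma(1)^2 = (4.953)^2 - (3.0888)^2 = 24.532209 - 9.54068544 = 14.99152356
  phi_hat_1 = [gamma(1) gamma(0) - gamma(1) gamma(2)] / det = [(3.0888)(4.953) - (3.0888)(2.2107)] / 14.99152356 = 8.47041624 / 14.99152356 = 0.565
  phi_hat_2 = [gamma(0) gamma(2) - gamma(1)^2] / det = [(4.953)(2.2107) - (3.0888)^2] / 14.99152356 = 1.40891166 / 14.99152356 = 0.094
So phi_hat = [0.5650, 0.0940].
Therefore phi_hat_2 = 0.0940.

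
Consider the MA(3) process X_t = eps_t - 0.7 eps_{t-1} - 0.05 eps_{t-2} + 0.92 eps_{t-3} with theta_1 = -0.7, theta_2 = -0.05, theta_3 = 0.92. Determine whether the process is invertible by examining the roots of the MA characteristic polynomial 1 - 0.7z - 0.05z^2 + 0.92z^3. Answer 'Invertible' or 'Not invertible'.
\text{Not invertible}

The MA(q) characteristic polynomial is P(z) = 1 - 0.7z - 0.05z^2 + 0.92z^3.
Invertibility requires all roots to lie outside the unit circle, i.e. |z| > 1 for every root.
Degree 3: look for a simple real root z0 first, then factor out (1 - z/z0) and solve the remaining quadratic.
Testing z0 = -1.25: P(-1.25) = 1 + (-0.7)(-1.25) + (-0.05)(-1.25)^2 + (0.92)(-1.25)^3
  = 1 + (0.875) + (-0.078125) + (-1.796875) = 0.  So z_0 = -1.25 is a root, |z_0| = 1.25.
Divide out the factor (1 + 0.8 z) = (1 - z/z0) (since 1/z0 = -0.8):
  P(z) = (1 + 0.8 z)(1 + (-1.5) z + (1.15) z^2)
  [check: z-coef -1.5 - (-0.8) = -0.7; z^2-coef 1.15 - (-0.8)(-1.5) = -0.05; z^3-coef -(-0.8)(1.15) = 0.92.]
Remaining roots from the quadratic factor 1 + (-1.5) z + (1.15) z^2:
  Set 1 + (-1.5) z + (1.15) z^2 = 0, i.e. a z^2 + b z + c = 0 with a = 1.15, b = -1.5, c = 1.
  Discriminant D = b^2 - 4ac = (-1.5)^2 - 4*(1.15)*1 = 2.25 - (4.6) = -2.35.
  D < 0, so the roots are the complex-conjugate pair z = (-b +/- i sqrt(-D)) / (2a) = 0.6522 +/- 0.6665i.
  For a conjugate pair |z|^2 = z * conj(z) = (product of roots) = c/a = 1/(1.15) = 0.869565, so |z| = sqrt(0.869565) = 0.9325 for both roots.
Moduli of all roots: 1.2500, 0.9325, 0.9325.
All moduli strictly greater than 1? No.
Verdict: Not invertible.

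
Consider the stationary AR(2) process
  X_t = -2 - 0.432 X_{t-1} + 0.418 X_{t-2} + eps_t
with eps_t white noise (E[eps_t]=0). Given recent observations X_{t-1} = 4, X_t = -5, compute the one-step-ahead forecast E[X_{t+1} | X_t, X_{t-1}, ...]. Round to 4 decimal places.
E[X_{t+1} \mid \mathcal F_t] = 1.8320

For an AR(p) model X_t = c + sum_i phi_i X_{t-i} + eps_t, the
one-step-ahead conditional mean is
  E[X_{t+1} | X_t, ...] = c + sum_i phi_i X_{t+1-i}.
Substitute known values:
  E[X_{t+1} | ...] = -2 + (-0.432) * (-5) + (0.418) * (4)
                   = 1.8320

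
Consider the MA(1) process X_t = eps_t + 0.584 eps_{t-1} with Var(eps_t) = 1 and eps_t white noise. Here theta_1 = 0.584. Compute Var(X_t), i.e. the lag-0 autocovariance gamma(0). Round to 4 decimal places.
\gamma(0) = 1.3411

For an MA(q) process X_t = eps_t + sum_i theta_i eps_{t-i} with
Var(eps_t) = sigma^2, the variance is
  gamma(0) = sigma^2 * (1 + sum_i theta_i^2).
  sum_i theta_i^2 = (0.584)^2 = 0.341056.
  gamma(0) = 1 * (1 + 0.341056) = 1 * 1.341056 = 1.341056, which rounds to 1.3411.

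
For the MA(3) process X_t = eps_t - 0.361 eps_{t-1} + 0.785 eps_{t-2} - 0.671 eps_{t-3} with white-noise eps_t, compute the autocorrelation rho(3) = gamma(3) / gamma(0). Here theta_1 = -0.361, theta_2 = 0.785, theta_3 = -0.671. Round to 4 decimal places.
\rho(3) = -0.3054

For an MA(q) process with theta_0 = 1, the autocovariance is
  gamma(k) = sigma^2 * sum_{i=0..q-k} theta_i * theta_{i+k},
and rho(k) = gamma(k) / gamma(0). Sigma^2 cancels.
  numerator   = (1)*(-0.671) = -0.671.
  denominator = (1)^2 + (-0.361)^2 + (0.785)^2 + (-0.671)^2 = 2.196787.
  rho(3) = -0.671 / 2.196787 = -0.3054.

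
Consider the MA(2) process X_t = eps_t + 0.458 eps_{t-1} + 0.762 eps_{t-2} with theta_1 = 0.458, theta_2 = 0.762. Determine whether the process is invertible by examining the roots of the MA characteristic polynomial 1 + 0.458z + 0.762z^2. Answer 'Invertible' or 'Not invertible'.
\text{Invertible}

The MA(q) characteristic polynomial is P(z) = 1 + 0.458z + 0.762z^2.
Invertibility requires all roots to lie outside the unit circle, i.e. |z| > 1 for every root.
Set 1 + (0.458) z + (0.762) z^2 = 0, i.e. a z^2 + b z + c = 0 with a = 0.762, b = 0.458, c = 1.
Discriminant D = b^2 - 4ac = (0.458)^2 - 4*(0.762)*1 = 0.209764 - (3.048) = -2.838236.
D < 0, so the roots are the complex-conjugate pair z = (-b +/- i sqrt(-D)) / (2a) = -0.3005 +/- 1.1055i.
For a conjugate pair |z|^2 = z * conj(z) = (product of roots) = c/a = 1/(0.762) = 1.312336, so |z| = sqrt(1.312336) = 1.1456 for both roots.
Moduli of all roots: 1.1456, 1.1456.
All moduli strictly greater than 1? Yes.
Verdict: Invertible.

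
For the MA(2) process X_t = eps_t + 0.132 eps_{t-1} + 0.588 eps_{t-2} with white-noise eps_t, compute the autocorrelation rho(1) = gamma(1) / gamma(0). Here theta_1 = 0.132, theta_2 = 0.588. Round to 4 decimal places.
\rho(1) = 0.1538

For an MA(q) process with theta_0 = 1, the autocovariance is
  gamma(k) = sigma^2 * sum_{i=0..q-k} theta_i * theta_{i+k},
and rho(k) = gamma(k) / gamma(0). Sigma^2 cancels.
  numerator   = (1)*(0.132) + (0.132)*(0.588) = 0.209616.
  denominator = (1)^2 + (0.132)^2 + (0.588)^2 = 1.363168.
  rho(1) = 0.209616 / 1.363168 = 0.1538.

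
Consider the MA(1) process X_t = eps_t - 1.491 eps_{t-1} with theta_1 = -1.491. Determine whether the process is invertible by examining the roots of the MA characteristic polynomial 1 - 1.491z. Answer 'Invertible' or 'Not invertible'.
\text{Not invertible}

The MA(q) characteristic polynomial is P(z) = 1 - 1.491z.
Invertibility requires all roots to lie outside the unit circle, i.e. |z| > 1 for every root.
This is linear in z: 1 + (-1.491) z = 0  =>  z = -1/(-1.491) = 0.670691,  |z| = 0.670691.
Moduli of all roots: 0.6707.
All moduli strictly greater than 1? No.
Verdict: Not invertible.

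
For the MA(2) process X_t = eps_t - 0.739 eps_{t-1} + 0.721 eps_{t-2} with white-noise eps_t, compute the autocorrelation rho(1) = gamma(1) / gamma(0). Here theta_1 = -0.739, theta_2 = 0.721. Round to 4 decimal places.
\rho(1) = -0.6156

For an MA(q) process with theta_0 = 1, the autocovariance is
  gamma(k) = sigma^2 * sum_{i=0..q-k} theta_i * theta_{i+k},
and rho(k) = gamma(k) / gamma(0). Sigma^2 cancels.
  numerator   = (1)*(-0.739) + (-0.739)*(0.721) = -1.271819.
  denominator = (1)^2 + (-0.739)^2 + (0.721)^2 = 2.065962.
  rho(1) = -1.271819 / 2.065962 = -0.6156.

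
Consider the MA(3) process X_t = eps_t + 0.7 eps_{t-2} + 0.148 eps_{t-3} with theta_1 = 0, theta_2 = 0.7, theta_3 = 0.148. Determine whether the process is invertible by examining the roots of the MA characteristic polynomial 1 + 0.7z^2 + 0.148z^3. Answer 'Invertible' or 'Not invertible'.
\text{Invertible}

The MA(q) characteristic polynomial is P(z) = 1 + 0.7z^2 + 0.148z^3.
Invertibility requires all roots to lie outside the unit circle, i.e. |z| > 1 for every root.
Degree 3: look for a simple real root z0 first, then factor out (1 - z/z0) and solve the remaining quadratic.
Testing z0 = -5: P(-5) = 1 + (0)(-5) + (0.7)(-5)^2 + (0.148)(-5)^3
  = 1 + (0) + (17.5) + (-18.5) = 0.  So z_0 = -5 is a root, |z_0| = 5.
Divide out the factor (1 + 0.2 z) = (1 - z/z0) (since 1/z0 = -0.2):
  P(z) = (1 + 0.2 z)(1 + (-0.2) z + (0.74) z^2)
  [check: z-coef -0.2 - (-0.2) = 0; z^2-coef 0.74 - (-0.2)(-0.2) = 0.7; z^3-coef -(-0.2)(0.74) = 0.148.]
Remaining roots from the quadratic factor 1 + (-0.2) z + (0.74) z^2:
  Set 1 + (-0.2) z + (0.74) z^2 = 0, i.e. a z^2 + b z + c = 0 with a = 0.74, b = -0.2, c = 1.
  Discriminant D = b^2 - 4ac = (-0.2)^2 - 4*(0.74)*1 = 0.04 - (2.96) = -2.92.
  D < 0, so the roots are the complex-conjugate pair z = (-b +/- i sqrt(-D)) / (2a) = 0.1351 +/- 1.1546i.
  For a conjugate pair |z|^2 = z * conj(z) = (product of roots) = c/a = 1/(0.74) = 1.351351, so |z| = sqrt(1.351351) = 1.1625 for both roots.
Moduli of all roots: 5.0000, 1.1625, 1.1625.
All moduli strictly greater than 1? Yes.
Verdict: Invertible.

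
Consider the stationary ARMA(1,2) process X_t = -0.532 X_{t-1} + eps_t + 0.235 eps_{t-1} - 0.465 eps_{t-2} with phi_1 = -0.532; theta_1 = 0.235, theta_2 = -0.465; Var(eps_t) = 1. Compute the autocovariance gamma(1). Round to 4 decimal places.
\gamma(1) = -0.2758

Multiply the model equation by X_{t-k} and take expectations. With theta_0 = psi_0 = 1 and psi_j the MA(infinity) weights, this gives
  gamma(k) - sum_i phi_i gamma(k-i) = c_k,
  c_k = sigma^2 * sum_{j=k..q} theta_j psi_{j-k}   (c_k = 0 for k > q),
using gamma(-m) = gamma(m).
psi-weights needed (psi_j = theta_j + sum_i phi_i psi_{j-i}):
  psi_1 = theta_1 + phi_1 = 0.235 + (-0.532) = -0.297
  psi_2 = theta_2 + phi_1 psi_1 = -0.465 + (-0.532)(-0.297) = -0.306996
Right-hand sides:
  c_0 = sigma^2 (1 + theta_1 psi_1 + theta_2 psi_2) = 1 * (1 + (0.235)(-0.297) + (-0.465)(-0.306996)) = 1 * 1.072958 = 1.072958
  c_1 = sigma^2 (theta_1 + theta_2 psi_1) = 1 * (0.235 + (-0.465)(-0.297)) = 0.373105
  c_2 = sigma^2 theta_2 = 1 * (-0.465) = -0.465
Equations for k = 0 and k = 1 (AR order 1):
  gamma(0) = phi_1 gamma(1) + c_0
  gamma(1) = phi_1 gamma(0) + c_1
Substituting the second into the first: gamma(0) (1 - phi_1^2) = c_0 + phi_1 c_1, so
  gamma(0) = (c_0 + phi_1 c_1) / (1 - phi_1^2) = (1.072958 + (-0.532)(0.373105)) / (1 - (-0.532)^2) = 0.874466 / 0.716976 = 1.219659.
  gamma(1) = phi_1 gamma(0) + c_1 = (-0.532)(1.219659) + (0.373105) = -0.275754.
Therefore gamma(1) = -0.2758 (to 4 decimal places).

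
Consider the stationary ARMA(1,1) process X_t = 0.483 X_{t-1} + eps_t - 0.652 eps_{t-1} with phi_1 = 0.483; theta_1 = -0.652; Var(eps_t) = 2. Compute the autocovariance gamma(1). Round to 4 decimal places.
\gamma(1) = -0.3020

Multiply the model equation by X_{t-k} and take expectations. With theta_0 = psi_0 = 1 and psi_j the MA(infinity) weights, this gives
  gamma(k) - sum_i phi_i gamma(k-i) = c_k,
  c_k = sigma^2 * sum_{j=k..q} theta_j psi_{j-k}   (c_k = 0 for k > q),
using gamma(-m) = gamma(m).
psi-weights needed (psi_j = theta_j + sum_i phi_i psi_{j-i}):
  psi_1 = theta_1 + phi_1 = -0.652 + (0.483) = -0.169
Right-hand sides:
  c_0 = sigma^2 (1 + theta_1 psi_1) = 2 * (1 + (-0.652)(-0.169)) = 2 * 1.110188 = 2.220376
  c_1 = sigma^2 theta_1 = 2 * (-0.652) = -1.304
  c_2 = 0
Equations for k = 0 and k = 1 (AR order 1):
  gamma(0) = phi_1 gamma(1) + c_0
  gamma(1) = phi_1 gamma(0) + c_1
Substituting the second into the first: gamma(0) (1 - phi_1^2) = c_0 + phi_1 c_1, so
  gamma(0) = (c_0 + phi_1 c_1) / (1 - phi_1^2) = (2.220376 + (0.483)(-1.304)) / (1 - (0.483)^2) = 1.590544 / 0.766711 = 2.074503.
  gamma(1) = phi_1 gamma(0) + c_1 = (0.483)(2.074503) + (-1.304) = -0.302015.
Therefore gamma(1) = -0.3020 (to 4 decimal places).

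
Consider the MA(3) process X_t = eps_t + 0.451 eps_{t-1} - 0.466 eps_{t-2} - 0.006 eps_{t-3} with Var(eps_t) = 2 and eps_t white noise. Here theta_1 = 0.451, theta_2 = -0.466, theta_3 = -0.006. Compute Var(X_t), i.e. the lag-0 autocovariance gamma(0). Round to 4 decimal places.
\gamma(0) = 2.8412

For an MA(q) process X_t = eps_t + sum_i theta_i eps_{t-i} with
Var(eps_t) = sigma^2, the variance is
  gamma(0) = sigma^2 * (1 + sum_i theta_i^2).
  sum_i theta_i^2 = (0.451)^2 + (-0.466)^2 + (-0.006)^2 = 0.203401 + 0.217156 + 0.000036 = 0.420593.
  gamma(0) = 2 * (1 + 0.420593) = 2 * 1.420593 = 2.841186, which rounds to 2.8412.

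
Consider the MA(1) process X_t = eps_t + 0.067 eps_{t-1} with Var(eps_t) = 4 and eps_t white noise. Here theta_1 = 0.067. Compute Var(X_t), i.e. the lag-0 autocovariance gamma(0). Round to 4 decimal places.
\gamma(0) = 4.0180

For an MA(q) process X_t = eps_t + sum_i theta_i eps_{t-i} with
Var(eps_t) = sigma^2, the variance is
  gamma(0) = sigma^2 * (1 + sum_i theta_i^2).
  sum_i theta_i^2 = (0.067)^2 = 0.004489.
  gamma(0) = 4 * (1 + 0.004489) = 4 * 1.004489 = 4.017956, which rounds to 4.0180.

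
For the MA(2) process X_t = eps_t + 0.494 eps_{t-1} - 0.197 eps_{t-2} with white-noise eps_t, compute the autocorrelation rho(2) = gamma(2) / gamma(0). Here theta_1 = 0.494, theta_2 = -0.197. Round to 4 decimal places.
\rho(2) = -0.1536

For an MA(q) process with theta_0 = 1, the autocovariance is
  gamma(k) = sigma^2 * sum_{i=0..q-k} theta_i * theta_{i+k},
and rho(k) = gamma(k) / gamma(0). Sigma^2 cancels.
  numerator   = (1)*(-0.197) = -0.197.
  denominator = (1)^2 + (0.494)^2 + (-0.197)^2 = 1.282845.
  rho(2) = -0.197 / 1.282845 = -0.1536.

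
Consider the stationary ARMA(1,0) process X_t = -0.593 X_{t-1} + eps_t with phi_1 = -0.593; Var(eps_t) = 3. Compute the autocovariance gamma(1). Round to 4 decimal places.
\gamma(1) = -2.7439

Multiply the model equation by X_{t-k} and take expectations. With theta_0 = psi_0 = 1 and psi_j the MA(infinity) weights, this gives
  gamma(k) - sum_i phi_i gamma(k-i) = c_k,
  c_k = sigma^2 * sum_{j=k..q} theta_j psi_{j-k}   (c_k = 0 for k > q),
using gamma(-m) = gamma(m).
Pure AR (q = 0): c_0 = sigma^2 = 3, c_k = 0 for k >= 1.
Equations for k = 0 and k = 1 (AR order 1):
  gamma(0) = phi_1 gamma(1) + c_0
  gamma(1) = phi_1 gamma(0) + c_1
Substituting the second into the first: gamma(0) (1 - phi_1^2) = c_0 + phi_1 c_1, so
  gamma(0) = c_0 / (1 - phi_1^2) = 3 / (1 - (-0.593)^2) = 3 / 0.648351 = 4.627123.
  gamma(1) = phi_1 gamma(0) = (-0.593)(4.627123) = -2.743884.
Therefore gamma(1) = -2.7439 (to 4 decimal places).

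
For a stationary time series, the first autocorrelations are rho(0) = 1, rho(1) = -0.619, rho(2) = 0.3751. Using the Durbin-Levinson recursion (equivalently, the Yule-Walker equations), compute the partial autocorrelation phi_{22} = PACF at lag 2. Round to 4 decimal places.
\phi_{22} = -0.0131

The PACF at lag k is phi_{kk}, the last component of the solution
to the Yule-Walker system G_k phi = r_k where
  (G_k)_{ij} = rho(|i - j|), (r_k)_i = rho(i), i,j = 1..k.
Equivalently, Durbin-Levinson gives phi_{kk} iteratively:
  phi_{11} = rho(1)
  phi_{kk} = [rho(k) - sum_{j=1..k-1} phi_{k-1,j} rho(k-j)]
            / [1 - sum_{j=1..k-1} phi_{k-1,j} rho(j)],
  phi_{k,j} = phi_{k-1,j} - phi_{kk} phi_{k-1,k-j},  j = 1..k-1.
Step k = 1:
  phi_11 = rho(1) = -0.619.
Step k = 2:
  phi_22 = [rho(2) - phi_11 rho(1)] / [1 - phi_11 rho(1)] = [0.3751 - (-0.619)(-0.619)] / [1 - (-0.619)(-0.619)]
         = -0.008061 / 0.616839 = -0.0131.
Therefore phi_{22} = -0.0131.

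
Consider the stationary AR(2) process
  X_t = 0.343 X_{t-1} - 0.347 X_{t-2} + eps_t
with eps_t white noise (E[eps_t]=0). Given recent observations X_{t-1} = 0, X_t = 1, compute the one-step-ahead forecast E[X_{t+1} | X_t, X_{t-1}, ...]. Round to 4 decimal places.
E[X_{t+1} \mid \mathcal F_t] = 0.3430

For an AR(p) model X_t = c + sum_i phi_i X_{t-i} + eps_t, the
one-step-ahead conditional mean is
  E[X_{t+1} | X_t, ...] = c + sum_i phi_i X_{t+1-i}.
Substitute known values:
  E[X_{t+1} | ...] = (0.343) * (1) + (-0.347) * (0)
                   = 0.3430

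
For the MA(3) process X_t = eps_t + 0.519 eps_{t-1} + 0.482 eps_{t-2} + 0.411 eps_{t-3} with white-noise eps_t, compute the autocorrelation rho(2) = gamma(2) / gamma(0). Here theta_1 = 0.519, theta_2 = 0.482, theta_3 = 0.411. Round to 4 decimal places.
\rho(2) = 0.4162

For an MA(q) process with theta_0 = 1, the autocovariance is
  gamma(k) = sigma^2 * sum_{i=0..q-k} theta_i * theta_{i+k},
and rho(k) = gamma(k) / gamma(0). Sigma^2 cancels.
  numerator   = (1)*(0.482) + (0.519)*(0.411) = 0.695309.
  denominator = (1)^2 + (0.519)^2 + (0.482)^2 + (0.411)^2 = 1.670606.
  rho(2) = 0.695309 / 1.670606 = 0.4162.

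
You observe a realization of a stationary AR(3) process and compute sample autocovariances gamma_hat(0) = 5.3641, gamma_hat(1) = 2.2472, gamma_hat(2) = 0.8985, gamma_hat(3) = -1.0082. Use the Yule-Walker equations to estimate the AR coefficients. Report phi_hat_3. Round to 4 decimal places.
\hat\phi_{3} = -0.3090

The Yule-Walker equations for an AR(p) process read, in matrix form,
  Gamma_p phi = r_p,   with   (Gamma_p)_{ij} = gamma(|i - j|),
                       (r_p)_i = gamma(i),   i,j = 1..p.
Substitute the sample gammas (Toeplitz matrix and right-hand side of size 3):
  Gamma_p = [[5.3641, 2.2472, 0.8985], [2.2472, 5.3641, 2.2472], [0.8985, 2.2472, 5.3641]]
  r_p     = [2.2472, 0.8985, -1.0082]
Written out (R1..R3):
  (R1) 5.3641 phi_1 + 2.2472 phi_2 + 0.8985 phi_3 = 2.2472
  (R2) 2.2472 phi_1 + 5.3641 phi_2 + 2.2472 phi_3 = 0.8985
  (R3) 0.8985 phi_1 + 2.2472 phi_2 + 5.3641 phi_3 = -1.0082
Gaussian elimination:
  R2 <- R2 - (2.2472/5.3641) R1 = R2 - (0.418933) R1:  4.422673 phi_2 + 1.870788 phi_3 = -0.042927
  R3 <- R3 - (0.8985/5.3641) R1 = R3 - (0.167502) R1:  1.870788 phi_2 + 5.213599 phi_3 = -1.384612
  R3 <- R3 - (1.870788/4.422673) R2 = R3 - (0.422999) R2:  4.422256 phi_3 = -1.366454
Back-substitution:
  phi_hat_3 = -1.366454 / 4.422256 = -0.308995
  phi_hat_2 = (-0.042927 - (1.870788)(-0.308995)) / 4.422673 = 0.120998
  phi_hat_1 = (2.2472 - (2.2472)(0.120998) - (0.8985)(-0.308995)) / 5.3641 = 0.42
So phi_hat = [0.4200, 0.1210, -0.3090].
Therefore phi_hat_3 = -0.3090.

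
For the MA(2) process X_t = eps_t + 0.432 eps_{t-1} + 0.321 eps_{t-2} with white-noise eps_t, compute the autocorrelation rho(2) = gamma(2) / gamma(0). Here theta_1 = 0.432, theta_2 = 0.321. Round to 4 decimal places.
\rho(2) = 0.2489

For an MA(q) process with theta_0 = 1, the autocovariance is
  gamma(k) = sigma^2 * sum_{i=0..q-k} theta_i * theta_{i+k},
and rho(k) = gamma(k) / gamma(0). Sigma^2 cancels.
  numerator   = (1)*(0.321) = 0.321.
  denominator = (1)^2 + (0.432)^2 + (0.321)^2 = 1.289665.
  rho(2) = 0.321 / 1.289665 = 0.2489.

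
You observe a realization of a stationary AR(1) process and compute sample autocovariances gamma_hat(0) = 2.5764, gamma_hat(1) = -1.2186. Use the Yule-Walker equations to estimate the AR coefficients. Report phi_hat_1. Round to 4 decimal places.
\hat\phi_{1} = -0.4730

The Yule-Walker equations for an AR(p) process read, in matrix form,
  Gamma_p phi = r_p,   with   (Gamma_p)_{ij} = gamma(|i - j|),
                       (r_p)_i = gamma(i),   i,j = 1..p.
Substitute the sample gammas (Toeplitz matrix and right-hand side of size 1):
  Gamma_p = [[2.5764]]
  r_p     = [-1.2186]
With p = 1 this is the single equation gamma(0) phi_1 = gamma(1):
  phi_hat_1 = gamma(1) / gamma(0) = -1.2186 / 2.5764 = -0.4730.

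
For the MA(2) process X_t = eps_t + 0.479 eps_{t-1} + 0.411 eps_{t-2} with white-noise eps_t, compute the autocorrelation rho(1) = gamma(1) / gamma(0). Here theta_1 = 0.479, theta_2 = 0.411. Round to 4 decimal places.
\rho(1) = 0.4833

For an MA(q) process with theta_0 = 1, the autocovariance is
  gamma(k) = sigma^2 * sum_{i=0..q-k} theta_i * theta_{i+k},
and rho(k) = gamma(k) / gamma(0). Sigma^2 cancels.
  numerator   = (1)*(0.479) + (0.479)*(0.411) = 0.675869.
  denominator = (1)^2 + (0.479)^2 + (0.411)^2 = 1.398362.
  rho(1) = 0.675869 / 1.398362 = 0.4833.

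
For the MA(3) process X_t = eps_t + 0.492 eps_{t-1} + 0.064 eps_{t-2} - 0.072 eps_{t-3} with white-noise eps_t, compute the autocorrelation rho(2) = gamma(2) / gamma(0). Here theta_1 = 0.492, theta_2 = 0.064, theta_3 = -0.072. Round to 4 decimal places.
\rho(2) = 0.0228

For an MA(q) process with theta_0 = 1, the autocovariance is
  gamma(k) = sigma^2 * sum_{i=0..q-k} theta_i * theta_{i+k},
and rho(k) = gamma(k) / gamma(0). Sigma^2 cancels.
  numerator   = (1)*(0.064) + (0.492)*(-0.072) = 0.028576.
  denominator = (1)^2 + (0.492)^2 + (0.064)^2 + (-0.072)^2 = 1.251344.
  rho(2) = 0.028576 / 1.251344 = 0.0228.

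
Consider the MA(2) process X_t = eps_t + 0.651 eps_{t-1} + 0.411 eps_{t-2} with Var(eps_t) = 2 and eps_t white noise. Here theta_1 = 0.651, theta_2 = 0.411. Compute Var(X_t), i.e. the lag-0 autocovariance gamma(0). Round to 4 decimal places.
\gamma(0) = 3.1854

For an MA(q) process X_t = eps_t + sum_i theta_i eps_{t-i} with
Var(eps_t) = sigma^2, the variance is
  gamma(0) = sigma^2 * (1 + sum_i theta_i^2).
  sum_i theta_i^2 = (0.651)^2 + (0.411)^2 = 0.423801 + 0.168921 = 0.592722.
  gamma(0) = 2 * (1 + 0.592722) = 2 * 1.592722 = 3.185444, which rounds to 3.1854.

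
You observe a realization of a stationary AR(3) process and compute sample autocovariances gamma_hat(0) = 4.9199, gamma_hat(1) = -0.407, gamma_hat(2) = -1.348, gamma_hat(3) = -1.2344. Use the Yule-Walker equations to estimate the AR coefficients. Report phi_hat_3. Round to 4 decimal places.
\hat\phi_{3} = -0.3320

The Yule-Walker equations for an AR(p) process read, in matrix form,
  Gamma_p phi = r_p,   with   (Gamma_p)_{ij} = gamma(|i - j|),
                       (r_p)_i = gamma(i),   i,j = 1..p.
Substitute the sample gammas (Toeplitz matrix and right-hand side of size 3):
  Gamma_p = [[4.9199, -0.407, -1.348], [-0.407, 4.9199, -0.407], [-1.348, -0.407, 4.9199]]
  r_p     = [-0.407, -1.348, -1.2344]
Written out (R1..R3):
  (R1) 4.9199 phi_1 - 0.407 phi_2 - 1.348 phi_3 = -0.407
  (R2) -0.407 phi_1 + 4.9199 phi_2 - 0.407 phi_3 = -1.348
  (R3) -1.348 phi_1 - 0.407 phi_2 + 4.9199 phi_3 = -1.2344
Gaussian elimination:
  R2 <- R2 - (-0.407/4.9199) R1 = R2 - (-0.082725) R1:  4.886231 phi_2 - 0.518514 phi_3 = -1.381669
  R3 <- R3 - (-1.348/4.9199) R1 = R3 - (-0.273989) R1:  -0.518514 phi_2 + 4.550562 phi_3 = -1.345914
  R3 <- R3 - (-0.518514/4.886231) R2 = R3 - (-0.106117) R2:  4.495539 phi_3 = -1.492533
Back-substitution:
  phi_hat_3 = -1.492533 / 4.495539 = -0.332003
  phi_hat_2 = (-1.381669 - (-0.518514)(-0.332003)) / 4.886231 = -0.317999
  phi_hat_1 = (-0.407 - (-0.407)(-0.317999) - (-1.348)(-0.332003)) / 4.9199 = -0.199997
So phi_hat = [-0.2000, -0.3180, -0.3320].
Therefore phi_hat_3 = -0.3320.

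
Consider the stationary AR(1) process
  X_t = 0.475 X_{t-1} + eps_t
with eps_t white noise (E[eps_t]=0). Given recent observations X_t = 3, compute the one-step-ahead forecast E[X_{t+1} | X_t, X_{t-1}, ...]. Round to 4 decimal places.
E[X_{t+1} \mid \mathcal F_t] = 1.4250

For an AR(p) model X_t = c + sum_i phi_i X_{t-i} + eps_t, the
one-step-ahead conditional mean is
  E[X_{t+1} | X_t, ...] = c + sum_i phi_i X_{t+1-i}.
Substitute known values:
  E[X_{t+1} | ...] = (0.475) * (3)
                   = 1.4250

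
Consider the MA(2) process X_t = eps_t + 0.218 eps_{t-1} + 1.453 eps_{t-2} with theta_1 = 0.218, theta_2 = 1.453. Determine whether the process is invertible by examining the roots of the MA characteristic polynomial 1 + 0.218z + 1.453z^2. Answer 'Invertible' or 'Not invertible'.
\text{Not invertible}

The MA(q) characteristic polynomial is P(z) = 1 + 0.218z + 1.453z^2.
Invertibility requires all roots to lie outside the unit circle, i.e. |z| > 1 for every root.
Set 1 + (0.218) z + (1.453) z^2 = 0, i.e. a z^2 + b z + c = 0 with a = 1.453, b = 0.218, c = 1.
Discriminant D = b^2 - 4ac = (0.218)^2 - 4*(1.453)*1 = 0.047524 - (5.812) = -5.764476.
D < 0, so the roots are the complex-conjugate pair z = (-b +/- i sqrt(-D)) / (2a) = -0.075 +/- 0.8262i.
For a conjugate pair |z|^2 = z * conj(z) = (product of roots) = c/a = 1/(1.453) = 0.688231, so |z| = sqrt(0.688231) = 0.8296 for both roots.
Moduli of all roots: 0.8296, 0.8296.
All moduli strictly greater than 1? No.
Verdict: Not invertible.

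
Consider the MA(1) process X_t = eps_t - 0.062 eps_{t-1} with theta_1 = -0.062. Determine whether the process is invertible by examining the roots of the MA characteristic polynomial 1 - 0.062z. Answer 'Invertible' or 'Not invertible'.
\text{Invertible}

The MA(q) characteristic polynomial is P(z) = 1 - 0.062z.
Invertibility requires all roots to lie outside the unit circle, i.e. |z| > 1 for every root.
This is linear in z: 1 + (-0.062) z = 0  =>  z = -1/(-0.062) = 16.129032,  |z| = 16.129032.
Moduli of all roots: 16.1290.
All moduli strictly greater than 1? Yes.
Verdict: Invertible.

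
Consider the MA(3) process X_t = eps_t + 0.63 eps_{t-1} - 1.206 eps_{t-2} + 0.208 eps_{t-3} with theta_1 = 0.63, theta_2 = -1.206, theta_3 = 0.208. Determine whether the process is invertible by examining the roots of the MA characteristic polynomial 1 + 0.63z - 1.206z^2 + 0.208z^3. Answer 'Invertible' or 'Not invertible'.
\text{Not invertible}

The MA(q) characteristic polynomial is P(z) = 1 + 0.63z - 1.206z^2 + 0.208z^3.
Invertibility requires all roots to lie outside the unit circle, i.e. |z| > 1 for every root.
Degree 3: look for a simple real root z0 first, then factor out (1 - z/z0) and solve the remaining quadratic.
Testing z0 = 5: P(5) = 1 + (0.63)(5) + (-1.206)(5)^2 + (0.208)(5)^3
  = 1 + (3.15) + (-30.15) + (26) = 0.  So z_0 = 5 is a root, |z_0| = 5.
Divide out the factor (1 - 0.2 z) = (1 - z/z0) (since 1/z0 = 0.2):
  P(z) = (1 - 0.2 z)(1 + (0.83) z + (-1.04) z^2)
  [check: z-coef 0.83 - (0.2) = 0.63; z^2-coef -1.04 - (0.2)(0.83) = -1.206; z^3-coef -(0.2)(-1.04) = 0.208.]
Remaining roots from the quadratic factor 1 + (0.83) z + (-1.04) z^2:
  Set 1 + (0.83) z + (-1.04) z^2 = 0, i.e. a z^2 + b z + c = 0 with a = -1.04, b = 0.83, c = 1.
  Discriminant D = b^2 - 4ac = (0.83)^2 - 4*(-1.04)*1 = 0.6889 - (-4.16) = 4.8489.
  D >= 0, so the roots are real: z = (-b +/- sqrt(D)) / (2a) = (-0.83 +/- 2.202022) / (-2.08).
    z_1 = (-0.83 + 2.202022) / (-2.08) = -0.6596,   |z_1| = 0.6596.
    z_2 = (-0.83 - 2.202022) / (-2.08) = 1.4577,   |z_2| = 1.4577.
Moduli of all roots: 5.0000, 0.6596, 1.4577.
All moduli strictly greater than 1? No.
Verdict: Not invertible.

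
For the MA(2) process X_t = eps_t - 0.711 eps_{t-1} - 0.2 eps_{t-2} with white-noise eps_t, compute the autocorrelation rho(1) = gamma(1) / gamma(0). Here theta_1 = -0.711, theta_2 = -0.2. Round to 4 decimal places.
\rho(1) = -0.3680

For an MA(q) process with theta_0 = 1, the autocovariance is
  gamma(k) = sigma^2 * sum_{i=0..q-k} theta_i * theta_{i+k},
and rho(k) = gamma(k) / gamma(0). Sigma^2 cancels.
  numerator   = (1)*(-0.711) + (-0.711)*(-0.2) = -0.5688.
  denominator = (1)^2 + (-0.711)^2 + (-0.2)^2 = 1.545521.
  rho(1) = -0.5688 / 1.545521 = -0.3680.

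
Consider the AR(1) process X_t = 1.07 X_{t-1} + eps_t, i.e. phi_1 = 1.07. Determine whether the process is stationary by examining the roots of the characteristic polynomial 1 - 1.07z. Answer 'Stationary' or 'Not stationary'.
\text{Not stationary}

The AR(p) characteristic polynomial is P(z) = 1 - 1.07z.
Stationarity requires all roots to lie outside the unit circle, i.e. |z| > 1 for every root.
This is linear in z: 1 + (-1.07) z = 0  =>  z = -1/(-1.07) = 0.934579,  |z| = 0.934579.
Moduli of all roots: 0.9346.
All moduli strictly greater than 1? No.
Verdict: Not stationary.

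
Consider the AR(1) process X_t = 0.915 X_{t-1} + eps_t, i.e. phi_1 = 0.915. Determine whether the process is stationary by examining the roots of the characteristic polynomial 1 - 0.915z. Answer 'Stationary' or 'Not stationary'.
\text{Stationary}

The AR(p) characteristic polynomial is P(z) = 1 - 0.915z.
Stationarity requires all roots to lie outside the unit circle, i.e. |z| > 1 for every root.
This is linear in z: 1 + (-0.915) z = 0  =>  z = -1/(-0.915) = 1.092896,  |z| = 1.092896.
Moduli of all roots: 1.0929.
All moduli strictly greater than 1? Yes.
Verdict: Stationary.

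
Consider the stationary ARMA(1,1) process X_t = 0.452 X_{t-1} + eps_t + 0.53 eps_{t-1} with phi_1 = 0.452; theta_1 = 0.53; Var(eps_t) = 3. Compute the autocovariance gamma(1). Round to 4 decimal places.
\gamma(1) = 4.5894

Multiply the model equation by X_{t-k} and take expectations. With theta_0 = psi_0 = 1 and psi_j the MA(infinity) weights, this gives
  gamma(k) - sum_i phi_i gamma(k-i) = c_k,
  c_k = sigma^2 * sum_{j=k..q} theta_j psi_{j-k}   (c_k = 0 for k > q),
using gamma(-m) = gamma(m).
psi-weights needed (psi_j = theta_j + sum_i phi_i psi_{j-i}):
  psi_1 = theta_1 + phi_1 = 0.53 + (0.452) = 0.982
Right-hand sides:
  c_0 = sigma^2 (1 + theta_1 psi_1) = 3 * (1 + (0.53)(0.982)) = 3 * 1.52046 = 4.56138
  c_1 = sigma^2 theta_1 = 3 * (0.53) = 1.59
  c_2 = 0
Equations for k = 0 and k = 1 (AR order 1):
  gamma(0) = phi_1 gamma(1) + c_0
  gamma(1) = phi_1 gamma(0) + c_1
Substituting the second into the first: gamma(0) (1 - phi_1^2) = c_0 + phi_1 c_1, so
  gamma(0) = (c_0 + phi_1 c_1) / (1 - phi_1^2) = (4.56138 + (0.452)(1.59)) / (1 - (0.452)^2) = 5.28006 / 0.795696 = 6.635775.
  gamma(1) = phi_1 gamma(0) + c_1 = (0.452)(6.635775) + (1.59) = 4.589371.
Therefore gamma(1) = 4.5894 (to 4 decimal places).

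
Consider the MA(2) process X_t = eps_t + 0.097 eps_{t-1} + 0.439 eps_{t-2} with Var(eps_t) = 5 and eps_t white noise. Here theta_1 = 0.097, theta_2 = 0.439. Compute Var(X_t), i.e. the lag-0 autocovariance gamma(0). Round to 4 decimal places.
\gamma(0) = 6.0107

For an MA(q) process X_t = eps_t + sum_i theta_i eps_{t-i} with
Var(eps_t) = sigma^2, the variance is
  gamma(0) = sigma^2 * (1 + sum_i theta_i^2).
  sum_i theta_i^2 = (0.097)^2 + (0.439)^2 = 0.009409 + 0.192721 = 0.20213.
  gamma(0) = 5 * (1 + 0.20213) = 5 * 1.20213 = 6.01065, which rounds to 6.0107.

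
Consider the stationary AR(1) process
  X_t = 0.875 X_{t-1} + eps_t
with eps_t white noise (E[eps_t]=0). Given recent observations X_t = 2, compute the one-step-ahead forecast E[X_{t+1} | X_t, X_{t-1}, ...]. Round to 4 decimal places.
E[X_{t+1} \mid \mathcal F_t] = 1.7500

For an AR(p) model X_t = c + sum_i phi_i X_{t-i} + eps_t, the
one-step-ahead conditional mean is
  E[X_{t+1} | X_t, ...] = c + sum_i phi_i X_{t+1-i}.
Substitute known values:
  E[X_{t+1} | ...] = (0.875) * (2)
                   = 1.7500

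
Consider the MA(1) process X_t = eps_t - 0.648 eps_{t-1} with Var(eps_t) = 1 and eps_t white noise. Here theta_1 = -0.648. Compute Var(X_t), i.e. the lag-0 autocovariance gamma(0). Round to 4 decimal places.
\gamma(0) = 1.4199

For an MA(q) process X_t = eps_t + sum_i theta_i eps_{t-i} with
Var(eps_t) = sigma^2, the variance is
  gamma(0) = sigma^2 * (1 + sum_i theta_i^2).
  sum_i theta_i^2 = (-0.648)^2 = 0.419904.
  gamma(0) = 1 * (1 + 0.419904) = 1 * 1.419904 = 1.419904, which rounds to 1.4199.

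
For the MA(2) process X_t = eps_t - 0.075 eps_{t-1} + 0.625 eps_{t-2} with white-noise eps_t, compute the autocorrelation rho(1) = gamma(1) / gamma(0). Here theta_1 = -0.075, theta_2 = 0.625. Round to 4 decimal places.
\rho(1) = -0.0873

For an MA(q) process with theta_0 = 1, the autocovariance is
  gamma(k) = sigma^2 * sum_{i=0..q-k} theta_i * theta_{i+k},
and rho(k) = gamma(k) / gamma(0). Sigma^2 cancels.
  numerator   = (1)*(-0.075) + (-0.075)*(0.625) = -0.121875.
  denominator = (1)^2 + (-0.075)^2 + (0.625)^2 = 1.39625.
  rho(1) = -0.121875 / 1.39625 = -0.0873.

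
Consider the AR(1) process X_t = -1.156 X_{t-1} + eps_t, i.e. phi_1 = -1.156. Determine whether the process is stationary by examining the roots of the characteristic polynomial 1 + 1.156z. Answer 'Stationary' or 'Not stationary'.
\text{Not stationary}

The AR(p) characteristic polynomial is P(z) = 1 + 1.156z.
Stationarity requires all roots to lie outside the unit circle, i.e. |z| > 1 for every root.
This is linear in z: 1 + (1.156) z = 0  =>  z = -1/(1.156) = -0.865052,  |z| = 0.865052.
Moduli of all roots: 0.8651.
All moduli strictly greater than 1? No.
Verdict: Not stationary.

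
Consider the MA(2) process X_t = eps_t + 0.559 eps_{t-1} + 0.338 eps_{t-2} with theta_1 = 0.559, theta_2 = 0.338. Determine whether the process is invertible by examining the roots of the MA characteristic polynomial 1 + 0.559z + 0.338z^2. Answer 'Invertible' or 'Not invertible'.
\text{Invertible}

The MA(q) characteristic polynomial is P(z) = 1 + 0.559z + 0.338z^2.
Invertibility requires all roots to lie outside the unit circle, i.e. |z| > 1 for every root.
Set 1 + (0.559) z + (0.338) z^2 = 0, i.e. a z^2 + b z + c = 0 with a = 0.338, b = 0.559, c = 1.
Discriminant D = b^2 - 4ac = (0.559)^2 - 4*(0.338)*1 = 0.312481 - (1.352) = -1.039519.
D < 0, so the roots are the complex-conjugate pair z = (-b +/- i sqrt(-D)) / (2a) = -0.8269 +/- 1.5082i.
For a conjugate pair |z|^2 = z * conj(z) = (product of roots) = c/a = 1/(0.338) = 2.95858, so |z| = sqrt(2.95858) = 1.7201 for both roots.
Moduli of all roots: 1.7201, 1.7201.
All moduli strictly greater than 1? Yes.
Verdict: Invertible.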